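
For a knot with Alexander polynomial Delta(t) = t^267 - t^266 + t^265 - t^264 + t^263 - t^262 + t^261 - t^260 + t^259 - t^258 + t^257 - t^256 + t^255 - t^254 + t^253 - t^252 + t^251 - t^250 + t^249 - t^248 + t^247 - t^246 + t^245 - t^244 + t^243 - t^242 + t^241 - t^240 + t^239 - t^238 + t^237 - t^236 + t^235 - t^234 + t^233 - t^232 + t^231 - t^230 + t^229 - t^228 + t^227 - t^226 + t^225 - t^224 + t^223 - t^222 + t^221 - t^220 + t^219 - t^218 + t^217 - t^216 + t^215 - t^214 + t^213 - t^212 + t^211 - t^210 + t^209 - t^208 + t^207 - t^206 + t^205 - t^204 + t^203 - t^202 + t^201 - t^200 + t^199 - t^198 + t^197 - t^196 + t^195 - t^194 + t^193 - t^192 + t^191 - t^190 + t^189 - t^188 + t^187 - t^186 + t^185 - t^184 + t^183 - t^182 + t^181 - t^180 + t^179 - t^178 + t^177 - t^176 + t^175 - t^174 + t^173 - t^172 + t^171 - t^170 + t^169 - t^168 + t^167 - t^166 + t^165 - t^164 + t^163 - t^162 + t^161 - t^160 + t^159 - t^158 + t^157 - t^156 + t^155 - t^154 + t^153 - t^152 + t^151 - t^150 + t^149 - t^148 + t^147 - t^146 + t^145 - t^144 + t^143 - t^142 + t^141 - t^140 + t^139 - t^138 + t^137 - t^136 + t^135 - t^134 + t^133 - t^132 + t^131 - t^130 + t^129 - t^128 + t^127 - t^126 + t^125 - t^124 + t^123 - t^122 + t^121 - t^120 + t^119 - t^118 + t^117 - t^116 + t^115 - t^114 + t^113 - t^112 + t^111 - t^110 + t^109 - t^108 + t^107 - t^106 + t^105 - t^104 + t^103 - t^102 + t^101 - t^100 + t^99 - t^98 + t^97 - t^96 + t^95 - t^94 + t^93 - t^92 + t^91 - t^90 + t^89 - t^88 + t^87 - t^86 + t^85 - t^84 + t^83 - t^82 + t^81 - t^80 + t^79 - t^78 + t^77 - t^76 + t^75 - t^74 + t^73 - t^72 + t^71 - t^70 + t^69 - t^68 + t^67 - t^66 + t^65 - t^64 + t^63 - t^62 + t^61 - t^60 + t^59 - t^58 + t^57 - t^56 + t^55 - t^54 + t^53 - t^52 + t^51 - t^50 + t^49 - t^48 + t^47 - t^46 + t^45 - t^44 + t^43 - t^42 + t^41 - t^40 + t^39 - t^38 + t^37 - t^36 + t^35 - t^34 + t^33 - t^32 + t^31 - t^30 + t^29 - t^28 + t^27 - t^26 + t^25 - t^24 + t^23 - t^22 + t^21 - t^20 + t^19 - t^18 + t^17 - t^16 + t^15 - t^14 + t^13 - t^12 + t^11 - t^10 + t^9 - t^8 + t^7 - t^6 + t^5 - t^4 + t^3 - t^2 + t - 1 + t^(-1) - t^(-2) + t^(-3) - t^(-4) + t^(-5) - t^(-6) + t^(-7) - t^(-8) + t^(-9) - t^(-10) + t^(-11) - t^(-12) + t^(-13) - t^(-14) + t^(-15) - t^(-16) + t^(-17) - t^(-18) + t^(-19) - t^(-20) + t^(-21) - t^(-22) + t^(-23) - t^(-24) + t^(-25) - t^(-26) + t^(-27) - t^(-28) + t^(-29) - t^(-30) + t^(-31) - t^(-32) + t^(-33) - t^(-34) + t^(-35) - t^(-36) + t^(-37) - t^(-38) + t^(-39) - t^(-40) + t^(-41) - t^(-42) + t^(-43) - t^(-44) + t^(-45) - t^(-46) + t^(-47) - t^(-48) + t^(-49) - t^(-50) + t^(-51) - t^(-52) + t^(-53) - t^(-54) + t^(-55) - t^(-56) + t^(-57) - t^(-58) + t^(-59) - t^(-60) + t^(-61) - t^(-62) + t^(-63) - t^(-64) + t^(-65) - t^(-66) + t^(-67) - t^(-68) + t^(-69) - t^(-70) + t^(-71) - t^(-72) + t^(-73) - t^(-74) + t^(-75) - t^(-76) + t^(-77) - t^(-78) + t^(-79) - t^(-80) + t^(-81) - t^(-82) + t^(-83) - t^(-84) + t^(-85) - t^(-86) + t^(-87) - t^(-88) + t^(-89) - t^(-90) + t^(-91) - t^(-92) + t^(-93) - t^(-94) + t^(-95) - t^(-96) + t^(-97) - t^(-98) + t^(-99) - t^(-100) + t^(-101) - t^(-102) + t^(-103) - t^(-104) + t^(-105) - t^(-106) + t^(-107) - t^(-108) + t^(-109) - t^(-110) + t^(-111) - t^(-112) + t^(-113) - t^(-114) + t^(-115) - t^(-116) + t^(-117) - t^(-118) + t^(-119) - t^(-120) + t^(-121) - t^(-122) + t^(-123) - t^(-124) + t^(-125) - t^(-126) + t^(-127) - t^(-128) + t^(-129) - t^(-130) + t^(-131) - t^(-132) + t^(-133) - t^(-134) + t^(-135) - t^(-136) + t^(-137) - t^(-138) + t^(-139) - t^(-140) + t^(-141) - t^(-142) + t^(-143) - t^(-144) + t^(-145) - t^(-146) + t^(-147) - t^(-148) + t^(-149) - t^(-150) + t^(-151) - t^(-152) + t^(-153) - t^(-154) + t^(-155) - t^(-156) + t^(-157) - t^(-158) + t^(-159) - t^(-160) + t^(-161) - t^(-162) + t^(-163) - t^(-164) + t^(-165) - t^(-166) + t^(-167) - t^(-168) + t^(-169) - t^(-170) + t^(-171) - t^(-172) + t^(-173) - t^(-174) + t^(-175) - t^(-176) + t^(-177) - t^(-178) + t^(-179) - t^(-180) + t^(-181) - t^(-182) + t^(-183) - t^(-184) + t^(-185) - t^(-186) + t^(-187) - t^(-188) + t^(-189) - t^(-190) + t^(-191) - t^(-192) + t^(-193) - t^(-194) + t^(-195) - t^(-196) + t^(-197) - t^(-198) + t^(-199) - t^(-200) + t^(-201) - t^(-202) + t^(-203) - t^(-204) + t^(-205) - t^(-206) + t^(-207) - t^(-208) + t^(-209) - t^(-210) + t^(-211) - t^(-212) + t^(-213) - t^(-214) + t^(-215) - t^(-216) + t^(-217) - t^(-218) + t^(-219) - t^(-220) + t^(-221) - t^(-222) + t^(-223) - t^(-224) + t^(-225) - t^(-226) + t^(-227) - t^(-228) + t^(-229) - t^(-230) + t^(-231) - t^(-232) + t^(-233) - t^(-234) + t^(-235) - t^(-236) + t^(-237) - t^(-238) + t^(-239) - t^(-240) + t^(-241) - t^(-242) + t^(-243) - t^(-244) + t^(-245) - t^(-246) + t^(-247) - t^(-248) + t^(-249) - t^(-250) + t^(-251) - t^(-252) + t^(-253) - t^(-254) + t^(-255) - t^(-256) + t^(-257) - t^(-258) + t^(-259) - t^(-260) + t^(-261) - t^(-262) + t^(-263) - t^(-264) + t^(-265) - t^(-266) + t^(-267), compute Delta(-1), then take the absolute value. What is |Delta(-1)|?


Step 1: The polynomial has 535 terms with alternating signs, exponents from 267 down to -267.
Step 2: Substitute t = -1. The i-th term has coefficient (-1)^i and exponent (m-i),
  so its value is (-1)^i * (-1)^(m-i) = (-1)^m = -1 for every i.
Step 3: All 535 terms equal -1, so Delta(-1) = 535 * (-1) = -535
Step 4: |Delta(-1)| = 535

535


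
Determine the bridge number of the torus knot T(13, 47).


The bridge number of T(p,q) is min(p,q).
min(13, 47) = 13

13


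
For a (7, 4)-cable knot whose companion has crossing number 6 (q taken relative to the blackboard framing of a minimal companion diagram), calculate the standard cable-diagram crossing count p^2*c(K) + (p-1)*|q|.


Step 1: Each of the c(K) crossings of the companion diagram becomes p*p = p^2 crossings among the p parallel strands, and each of the |q| twists s_1 s_2 ... s_(p-1) adds (p-1) crossings.
  Crossings = p^2 * c(K) + (p-1)*|q|
Step 2: = 7^2 * 6 + (7-1)*4
Step 3: = 49*6 + 6*4
Step 4: = 294 + 24 = 318

318


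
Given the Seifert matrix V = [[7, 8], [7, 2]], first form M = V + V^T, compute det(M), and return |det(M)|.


Step 1: Form V + V^T where V = [[7, 8], [7, 2]]
  V^T = [[7, 7], [8, 2]]
  V + V^T = [[14, 15], [15, 4]]
Step 2: det(V + V^T) = 14*4 - 15*15
  = 56 - 225 = -169
Step 3: Knot determinant = |det(V + V^T)| = |-169| = 169

169


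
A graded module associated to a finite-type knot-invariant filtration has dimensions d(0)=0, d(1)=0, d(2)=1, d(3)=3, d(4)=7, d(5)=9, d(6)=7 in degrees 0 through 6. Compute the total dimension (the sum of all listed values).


Total dimension = d(0) + d(1) + ... + d(6)
= 0 + 0 + 1 + 3 + 7 + 9 + 7
= 27

27


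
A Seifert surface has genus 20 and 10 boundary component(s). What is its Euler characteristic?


chi = 2 - 2g - b
= 2 - 2*20 - 10
= 2 - 40 - 10 = -48

-48


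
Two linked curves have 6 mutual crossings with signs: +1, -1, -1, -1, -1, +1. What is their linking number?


Step 1: Count positive crossings: 2
Step 2: Count negative crossings: 4
Step 3: Sum of signs = 2 - 4 = -2
Step 4: Linking number = sum/2 = -2/2 = -1

-1


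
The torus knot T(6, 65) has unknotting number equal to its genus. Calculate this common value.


For a torus knot T(p,q), both the unknotting number and genus equal (p-1)(q-1)/2.
= (6-1)(65-1)/2
= 5*64/2
= 320/2 = 160

160


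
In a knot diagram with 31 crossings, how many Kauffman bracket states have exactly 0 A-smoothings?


We choose which 0 of 31 crossings get A-smoothings.
C(31, 0) = 31! / (0! * 31!)
= 1

1


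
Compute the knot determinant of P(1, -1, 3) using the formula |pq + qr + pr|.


Step 1: Compute pq + qr + pr.
pq = 1*(-1) = -1
qr = (-1)*3 = -3
pr = 1*3 = 3
pq + qr + pr = -1 + (-3) + 3 = -1
Step 2: Take absolute value.
det(P(1,-1,3)) = |-1| = 1

1


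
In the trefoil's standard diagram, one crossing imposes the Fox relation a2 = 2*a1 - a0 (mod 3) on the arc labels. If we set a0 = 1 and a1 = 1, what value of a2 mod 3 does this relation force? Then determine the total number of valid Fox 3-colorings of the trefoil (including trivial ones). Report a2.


Step 1: Apply the given crossing relation 2*a1 - a0 - a2 = 0 (mod 3).
  a2 = 2*a1 - a0 mod 3
  a2 = 2*1 - 1 mod 3
  a2 = 2 - 1 mod 3
  a2 = 1 mod 3 = 1
Step 2: The trefoil has determinant 3.
  Number of Fox p-colorings (p prime) is p^2 if p = 3, else p.
  Since p = 3 divides det = 3, the trefoil is 3-colorable.
  (Indeed for p = 3 any choice of a0, a1 extends to a valid coloring; the trial (a0, a1, a2) = (1, 1, 1) satisfies all three crossing relations.)
  Total colorings = 3^2 = 9
Step 3: a2 = 1, total Fox 3-colorings = 9

1


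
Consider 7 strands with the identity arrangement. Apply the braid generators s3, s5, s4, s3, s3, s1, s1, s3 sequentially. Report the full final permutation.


Starting with identity [1, 2, 3, 4, 5, 6, 7].
Apply generators in sequence:
  After s3: [1, 2, 4, 3, 5, 6, 7]
  After s5: [1, 2, 4, 3, 6, 5, 7]
  After s4: [1, 2, 4, 6, 3, 5, 7]
  After s3: [1, 2, 6, 4, 3, 5, 7]
  After s3: [1, 2, 4, 6, 3, 5, 7]
  After s1: [2, 1, 4, 6, 3, 5, 7]
  After s1: [1, 2, 4, 6, 3, 5, 7]
  After s3: [1, 2, 6, 4, 3, 5, 7]
Final permutation: [1, 2, 6, 4, 3, 5, 7]

[1, 2, 6, 4, 3, 5, 7]


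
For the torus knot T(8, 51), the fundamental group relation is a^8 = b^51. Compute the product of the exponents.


The relation is a^8 = b^51.
Product of exponents = 8 * 51
= 408

408


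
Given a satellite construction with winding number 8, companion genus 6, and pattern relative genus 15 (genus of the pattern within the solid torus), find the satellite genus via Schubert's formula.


Schubert: g(satellite) = g_rel(pattern) + |winding| * g(companion),
where g_rel(pattern) is the genus of the pattern relative to the solid torus.
= 15 + 8 * 6
= 15 + 48 = 63

63


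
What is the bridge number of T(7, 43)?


The bridge number of T(p,q) is min(p,q).
min(7, 43) = 7

7


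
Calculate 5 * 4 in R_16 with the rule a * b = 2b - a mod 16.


5 * 4 = 2*4 - 5 mod 16
= 8 - 5 mod 16
= 3 mod 16 = 3

3


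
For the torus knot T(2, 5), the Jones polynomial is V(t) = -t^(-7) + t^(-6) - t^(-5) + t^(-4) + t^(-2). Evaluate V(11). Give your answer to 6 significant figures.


Substituting t = 11 into V(t) = -t^(-7) + t^(-6) - t^(-5) + t^(-4) + t^(-2):
  (-)t^(-7) = -5.13158e-08
  (+)t^(-6) = 5.64474e-07
  (-)t^(-5) = -6.20921e-06
  (+)t^(-4) = 6.83013e-05
  (+)t^(-2) = 0.00826446
Sum = (-5.13158e-08) + (5.64474e-07) + (-6.20921e-06) + (6.83013e-05) + (0.00826446)
= 0.0083270681
Rounded to 6 significant figures: 0.00832707

0.00832707


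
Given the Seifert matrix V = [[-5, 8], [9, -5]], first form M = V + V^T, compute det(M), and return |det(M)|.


Step 1: Form V + V^T where V = [[-5, 8], [9, -5]]
  V^T = [[-5, 9], [8, -5]]
  V + V^T = [[-10, 17], [17, -10]]
Step 2: det(V + V^T) = (-10)*(-10) - 17*17
  = 100 - 289 = -189
Step 3: Knot determinant = |det(V + V^T)| = |-189| = 189

189


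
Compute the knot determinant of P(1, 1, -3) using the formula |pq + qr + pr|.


Step 1: Compute pq + qr + pr.
pq = 1*1 = 1
qr = 1*(-3) = -3
pr = 1*(-3) = -3
pq + qr + pr = 1 + (-3) + (-3) = -5
Step 2: Take absolute value.
det(P(1,1,-3)) = |-5| = 5

5


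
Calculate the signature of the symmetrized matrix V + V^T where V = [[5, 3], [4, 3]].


Step 1: V + V^T = [[10, 7], [7, 6]]
Step 2: trace = 16, det = 11
Step 3: Discriminant = 16^2 - 4*11 = 212
Step 4: Eigenvalues: 15.2801, 0.71989
Step 5: Signature = (# positive eigenvalues) - (# negative eigenvalues) = 2

2


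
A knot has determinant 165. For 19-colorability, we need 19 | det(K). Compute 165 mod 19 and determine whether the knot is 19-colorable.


Step 1: A knot is p-colorable if and only if p divides its determinant.
Step 2: Compute 165 mod 19.
165 = 8 * 19 + 13
Step 3: 165 mod 19 = 13
Step 4: The knot is 19-colorable: no

13


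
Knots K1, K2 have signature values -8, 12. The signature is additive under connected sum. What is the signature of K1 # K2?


The signature is additive under connected sum.
signature(K1 # K2) = (-8) + (12)
= 4

4


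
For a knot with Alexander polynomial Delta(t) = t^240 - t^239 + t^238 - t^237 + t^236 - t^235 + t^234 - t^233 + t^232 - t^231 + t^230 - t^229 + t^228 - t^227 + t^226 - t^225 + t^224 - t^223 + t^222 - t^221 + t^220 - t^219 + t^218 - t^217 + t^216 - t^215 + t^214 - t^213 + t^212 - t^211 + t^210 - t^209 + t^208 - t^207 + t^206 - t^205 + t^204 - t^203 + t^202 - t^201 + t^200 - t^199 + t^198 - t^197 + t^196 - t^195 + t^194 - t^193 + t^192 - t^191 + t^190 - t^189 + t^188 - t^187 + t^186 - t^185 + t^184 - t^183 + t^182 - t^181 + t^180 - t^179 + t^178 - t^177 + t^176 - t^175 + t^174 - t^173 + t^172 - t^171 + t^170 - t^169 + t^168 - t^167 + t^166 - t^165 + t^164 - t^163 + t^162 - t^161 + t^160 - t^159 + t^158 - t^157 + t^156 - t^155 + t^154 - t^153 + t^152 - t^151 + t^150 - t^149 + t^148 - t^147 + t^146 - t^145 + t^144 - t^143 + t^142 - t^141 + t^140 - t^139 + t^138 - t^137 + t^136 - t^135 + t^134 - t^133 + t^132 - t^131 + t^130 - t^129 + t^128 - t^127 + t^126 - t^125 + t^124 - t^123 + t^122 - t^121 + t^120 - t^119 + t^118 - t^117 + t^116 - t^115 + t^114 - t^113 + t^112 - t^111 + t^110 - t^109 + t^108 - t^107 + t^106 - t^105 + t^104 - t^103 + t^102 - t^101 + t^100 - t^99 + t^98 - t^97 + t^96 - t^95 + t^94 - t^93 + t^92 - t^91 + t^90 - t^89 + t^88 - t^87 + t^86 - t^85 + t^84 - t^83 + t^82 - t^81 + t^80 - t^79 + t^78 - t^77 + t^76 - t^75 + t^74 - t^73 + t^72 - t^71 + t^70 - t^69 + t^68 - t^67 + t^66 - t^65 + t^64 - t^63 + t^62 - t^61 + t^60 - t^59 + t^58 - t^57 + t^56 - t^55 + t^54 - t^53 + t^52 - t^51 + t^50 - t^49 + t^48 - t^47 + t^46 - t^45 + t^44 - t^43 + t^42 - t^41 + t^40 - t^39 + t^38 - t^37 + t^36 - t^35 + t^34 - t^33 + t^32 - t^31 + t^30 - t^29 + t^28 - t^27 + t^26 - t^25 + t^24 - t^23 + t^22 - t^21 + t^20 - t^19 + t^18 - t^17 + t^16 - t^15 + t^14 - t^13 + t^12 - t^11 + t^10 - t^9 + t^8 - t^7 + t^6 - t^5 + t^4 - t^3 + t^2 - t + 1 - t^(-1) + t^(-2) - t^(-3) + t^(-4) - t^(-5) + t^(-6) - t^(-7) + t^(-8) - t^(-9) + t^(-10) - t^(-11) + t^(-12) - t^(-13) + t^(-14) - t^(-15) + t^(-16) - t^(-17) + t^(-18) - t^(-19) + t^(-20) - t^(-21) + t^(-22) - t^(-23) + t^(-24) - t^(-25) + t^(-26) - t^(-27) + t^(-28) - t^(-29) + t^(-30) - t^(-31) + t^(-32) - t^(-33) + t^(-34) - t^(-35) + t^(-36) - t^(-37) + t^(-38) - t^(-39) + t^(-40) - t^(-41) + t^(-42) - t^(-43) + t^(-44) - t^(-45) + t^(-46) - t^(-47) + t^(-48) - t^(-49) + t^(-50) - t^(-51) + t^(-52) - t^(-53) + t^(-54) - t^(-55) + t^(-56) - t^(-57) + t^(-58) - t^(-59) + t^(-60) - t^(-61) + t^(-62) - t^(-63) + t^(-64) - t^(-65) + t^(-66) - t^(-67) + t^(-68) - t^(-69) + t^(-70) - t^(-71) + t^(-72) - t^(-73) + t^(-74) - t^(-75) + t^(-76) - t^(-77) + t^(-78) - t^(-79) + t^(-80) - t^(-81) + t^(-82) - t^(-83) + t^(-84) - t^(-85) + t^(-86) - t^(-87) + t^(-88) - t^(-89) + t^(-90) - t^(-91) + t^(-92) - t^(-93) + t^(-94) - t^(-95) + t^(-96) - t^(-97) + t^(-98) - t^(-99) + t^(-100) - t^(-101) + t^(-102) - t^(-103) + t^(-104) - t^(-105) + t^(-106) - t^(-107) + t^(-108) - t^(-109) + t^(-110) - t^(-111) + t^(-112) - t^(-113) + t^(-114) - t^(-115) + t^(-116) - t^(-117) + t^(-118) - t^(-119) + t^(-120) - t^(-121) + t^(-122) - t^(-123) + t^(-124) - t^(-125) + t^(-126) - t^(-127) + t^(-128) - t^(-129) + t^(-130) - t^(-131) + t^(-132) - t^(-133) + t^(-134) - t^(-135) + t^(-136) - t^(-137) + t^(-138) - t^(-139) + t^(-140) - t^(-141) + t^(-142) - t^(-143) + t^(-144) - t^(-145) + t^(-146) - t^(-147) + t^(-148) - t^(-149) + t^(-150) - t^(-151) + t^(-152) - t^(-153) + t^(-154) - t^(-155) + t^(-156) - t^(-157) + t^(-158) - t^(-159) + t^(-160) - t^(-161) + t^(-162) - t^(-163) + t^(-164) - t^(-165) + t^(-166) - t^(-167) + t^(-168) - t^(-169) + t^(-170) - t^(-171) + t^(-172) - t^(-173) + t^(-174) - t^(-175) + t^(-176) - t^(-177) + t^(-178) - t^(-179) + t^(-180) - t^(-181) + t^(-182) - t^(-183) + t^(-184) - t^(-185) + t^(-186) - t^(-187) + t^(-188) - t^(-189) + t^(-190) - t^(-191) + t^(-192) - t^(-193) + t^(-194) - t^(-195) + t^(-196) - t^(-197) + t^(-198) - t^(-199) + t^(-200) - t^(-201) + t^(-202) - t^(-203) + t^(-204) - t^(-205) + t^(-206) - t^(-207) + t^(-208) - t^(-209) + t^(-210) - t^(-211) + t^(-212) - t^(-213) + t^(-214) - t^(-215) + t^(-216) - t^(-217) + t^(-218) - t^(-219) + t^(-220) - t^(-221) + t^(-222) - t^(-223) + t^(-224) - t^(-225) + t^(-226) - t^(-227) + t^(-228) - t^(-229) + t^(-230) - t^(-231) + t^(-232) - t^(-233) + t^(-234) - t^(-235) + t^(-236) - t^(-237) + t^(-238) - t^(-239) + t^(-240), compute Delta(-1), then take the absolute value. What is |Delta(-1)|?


Step 1: The polynomial has 481 terms with alternating signs, exponents from 240 down to -240.
Step 2: Substitute t = -1. The i-th term has coefficient (-1)^i and exponent (m-i),
  so its value is (-1)^i * (-1)^(m-i) = (-1)^m = 1 for every i.
Step 3: All 481 terms equal 1, so Delta(-1) = 481 * (1) = 481
Step 4: |Delta(-1)| = 481

481


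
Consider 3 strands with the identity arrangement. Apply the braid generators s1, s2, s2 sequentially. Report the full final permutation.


Starting with identity [1, 2, 3].
Apply generators in sequence:
  After s1: [2, 1, 3]
  After s2: [2, 3, 1]
  After s2: [2, 1, 3]
Final permutation: [2, 1, 3]

[2, 1, 3]


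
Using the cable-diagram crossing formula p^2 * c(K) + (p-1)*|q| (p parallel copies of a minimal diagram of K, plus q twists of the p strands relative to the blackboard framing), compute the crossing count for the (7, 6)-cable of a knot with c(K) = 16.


Step 1: Each of the c(K) crossings of the companion diagram becomes p*p = p^2 crossings among the p parallel strands, and each of the |q| twists s_1 s_2 ... s_(p-1) adds (p-1) crossings.
  Crossings = p^2 * c(K) + (p-1)*|q|
Step 2: = 7^2 * 16 + (7-1)*6
Step 3: = 49*16 + 6*6
Step 4: = 784 + 36 = 820

820


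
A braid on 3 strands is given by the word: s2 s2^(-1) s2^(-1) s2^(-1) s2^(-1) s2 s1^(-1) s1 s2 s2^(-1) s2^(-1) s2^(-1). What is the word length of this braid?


The word length counts the number of generators (including inverses).
Listing each generator: s2, s2^(-1), s2^(-1), s2^(-1), s2^(-1), s2, s1^(-1), s1, s2, s2^(-1), s2^(-1), s2^(-1)
There are 12 generators in this braid word.

12


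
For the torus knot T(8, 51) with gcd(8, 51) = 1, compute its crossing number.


For a torus knot T(p, q) with gcd(p,q)=1,
the crossing number is min(p*(q-1), q*(p-1)).
p*(q-1) = 8*50 = 400
q*(p-1) = 51*7 = 357
min(400, 357) = 357

357


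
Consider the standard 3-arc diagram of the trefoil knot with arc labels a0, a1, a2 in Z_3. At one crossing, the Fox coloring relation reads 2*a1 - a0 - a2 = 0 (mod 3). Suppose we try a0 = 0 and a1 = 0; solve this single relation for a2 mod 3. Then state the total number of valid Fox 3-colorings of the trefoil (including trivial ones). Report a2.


Step 1: Apply the given crossing relation 2*a1 - a0 - a2 = 0 (mod 3).
  a2 = 2*a1 - a0 mod 3
  a2 = 2*0 - 0 mod 3
  a2 = 0 - 0 mod 3
  a2 = 0 mod 3 = 0
Step 2: The trefoil has determinant 3.
  Number of Fox p-colorings (p prime) is p^2 if p = 3, else p.
  Since p = 3 divides det = 3, the trefoil is 3-colorable.
  (Indeed for p = 3 any choice of a0, a1 extends to a valid coloring; the trial (a0, a1, a2) = (0, 0, 0) satisfies all three crossing relations.)
  Total colorings = 3^2 = 9
Step 3: a2 = 0, total Fox 3-colorings = 9

0


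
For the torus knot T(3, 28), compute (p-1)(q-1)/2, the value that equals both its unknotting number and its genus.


For a torus knot T(p,q), both the unknotting number and genus equal (p-1)(q-1)/2.
= (3-1)(28-1)/2
= 2*27/2
= 54/2 = 27

27


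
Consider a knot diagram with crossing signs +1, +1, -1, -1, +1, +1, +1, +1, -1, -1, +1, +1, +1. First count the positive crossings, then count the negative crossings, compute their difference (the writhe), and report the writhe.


Step 1: Count positive crossings (+1).
Positive crossings: 9
Step 2: Count negative crossings (-1).
Negative crossings: 4
Step 3: Writhe = (positive) - (negative)
w = 9 - 4 = 5
Step 4: |w| = 5, and w is positive

5


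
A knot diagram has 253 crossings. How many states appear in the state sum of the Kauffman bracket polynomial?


Each crossing contributes 2 choices (A-smoothing or B-smoothing).
Total states = 2^253 = 14474011154664524427946373126085988481658748083205070504932198000989141204992

14474011154664524427946373126085988481658748083205070504932198000989141204992


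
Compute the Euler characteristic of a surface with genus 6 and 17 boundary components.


chi = 2 - 2g - b
= 2 - 2*6 - 17
= 2 - 12 - 17 = -27

-27


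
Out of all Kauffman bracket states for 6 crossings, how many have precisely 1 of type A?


We choose which 1 of 6 crossings get A-smoothings.
C(6, 1) = 6! / (1! * 5!)
= 6

6


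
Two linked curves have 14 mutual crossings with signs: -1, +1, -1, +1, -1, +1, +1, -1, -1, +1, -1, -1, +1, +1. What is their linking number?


Step 1: Count positive crossings: 7
Step 2: Count negative crossings: 7
Step 3: Sum of signs = 7 - 7 = 0
Step 4: Linking number = sum/2 = 0/2 = 0

0


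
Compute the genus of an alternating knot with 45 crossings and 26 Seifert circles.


For alternating knots, g = (c - s + 1)/2.
= (45 - 26 + 1)/2
= 20/2 = 10

10


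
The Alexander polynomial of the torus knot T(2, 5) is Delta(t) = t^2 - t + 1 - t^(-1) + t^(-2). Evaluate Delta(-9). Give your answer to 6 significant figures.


Substituting t = -9 into Delta(t) = t^2 - t + 1 - t^(-1) + t^(-2):
Term values: (81) + (9) + (1) + (0.111111) + (0.0123457)
Sum = 91.12345679
Rounded to 6 significant figures: 91.1235

91.1235


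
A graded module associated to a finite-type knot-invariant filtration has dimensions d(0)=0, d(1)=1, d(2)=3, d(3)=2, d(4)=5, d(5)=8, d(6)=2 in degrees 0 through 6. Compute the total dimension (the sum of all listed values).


Total dimension = d(0) + d(1) + ... + d(6)
= 0 + 1 + 3 + 2 + 5 + 8 + 2
= 21

21


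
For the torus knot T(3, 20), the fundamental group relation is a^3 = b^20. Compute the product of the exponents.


The relation is a^3 = b^20.
Product of exponents = 3 * 20
= 60

60


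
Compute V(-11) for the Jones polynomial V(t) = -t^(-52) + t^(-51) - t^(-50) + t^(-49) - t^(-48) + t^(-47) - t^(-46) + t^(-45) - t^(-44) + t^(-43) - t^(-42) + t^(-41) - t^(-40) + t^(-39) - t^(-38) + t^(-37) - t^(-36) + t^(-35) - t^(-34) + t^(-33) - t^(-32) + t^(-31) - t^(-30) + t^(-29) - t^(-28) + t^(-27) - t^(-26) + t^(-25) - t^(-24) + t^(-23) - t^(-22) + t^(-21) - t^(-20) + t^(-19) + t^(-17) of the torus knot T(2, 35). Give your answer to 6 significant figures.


Substituting t = -11 into V(t) = -t^(-52) + t^(-51) - t^(-50) + t^(-49) - t^(-48) + t^(-47) - t^(-46) + t^(-45) - t^(-44) + t^(-43) - t^(-42) + t^(-41) - t^(-40) + t^(-39) - t^(-38) + t^(-37) - t^(-36) + t^(-35) - t^(-34) + t^(-33) - t^(-32) + t^(-31) - t^(-30) + t^(-29) - t^(-28) + t^(-27) - t^(-26) + t^(-25) - t^(-24) + t^(-23) - t^(-22) + t^(-21) - t^(-20) + t^(-19) + t^(-17):
  (-)t^(-52) = -7.04013e-55
  (+)t^(-51) = -7.74414e-54
  (-)t^(-50) = -8.51855e-53
  (+)t^(-49) = -9.37041e-52
  (-)t^(-48) = -1.03074e-50
  (+)t^(-47) = -1.13382e-49
  (-)t^(-46) = -1.2472e-48
  (+)t^(-45) = -1.37192e-47
  (-)t^(-44) = -1.50911e-46
  (+)t^(-43) = -1.66002e-45
  (-)t^(-42) = -1.82603e-44
  (+)t^(-41) = -2.00863e-43
  (-)t^(-40) = -2.20949e-42
  (+)t^(-39) = -2.43044e-41
  (-)t^(-38) = -2.67349e-40
  (+)t^(-37) = -2.94083e-39
  (-)t^(-36) = -3.23492e-38
  (+)t^(-35) = -3.55841e-37
  (-)t^(-34) = -3.91425e-36
  (+)t^(-33) = -4.30568e-35
  (-)t^(-32) = -4.73624e-34
  (+)t^(-31) = -5.20987e-33
  (-)t^(-30) = -5.73086e-32
  (+)t^(-29) = -6.30394e-31
  (-)t^(-28) = -6.93433e-30
  (+)t^(-27) = -7.62777e-29
  (-)t^(-26) = -8.39055e-28
  (+)t^(-25) = -9.2296e-27
  (-)t^(-24) = -1.01526e-25
  (+)t^(-23) = -1.11678e-24
  (-)t^(-22) = -1.22846e-23
  (+)t^(-21) = -1.35131e-22
  (-)t^(-20) = -1.48644e-21
  (+)t^(-19) = -1.63508e-20
  (+)t^(-17) = -1.97845e-18
Sum = (-7.04013e-55) + (-7.74414e-54) + (-8.51855e-53) + (-9.37041e-52) + (-1.03074e-50) + (-1.13382e-49) + (-1.2472e-48) + (-1.37192e-47) + (-1.50911e-46) + (-1.66002e-45) + (-1.82603e-44) + (-2.00863e-43) + (-2.20949e-42) + (-2.43044e-41) + (-2.67349e-40) + (-2.94083e-39) + (-3.23492e-38) + (-3.55841e-37) + (-3.91425e-36) + (-4.30568e-35) + (-4.73624e-34) + (-5.20987e-33) + (-5.73086e-32) + (-6.30394e-31) + (-6.93433e-30) + (-7.62777e-29) + (-8.39055e-28) + (-9.2296e-27) + (-1.01526e-25) + (-1.11678e-24) + (-1.22846e-23) + (-1.35131e-22) + (-1.48644e-21) + (-1.63508e-20) + (-1.97845e-18)
= -1.996432568e-18
Rounded to 6 significant figures: -1.99643e-18

-1.99643e-18


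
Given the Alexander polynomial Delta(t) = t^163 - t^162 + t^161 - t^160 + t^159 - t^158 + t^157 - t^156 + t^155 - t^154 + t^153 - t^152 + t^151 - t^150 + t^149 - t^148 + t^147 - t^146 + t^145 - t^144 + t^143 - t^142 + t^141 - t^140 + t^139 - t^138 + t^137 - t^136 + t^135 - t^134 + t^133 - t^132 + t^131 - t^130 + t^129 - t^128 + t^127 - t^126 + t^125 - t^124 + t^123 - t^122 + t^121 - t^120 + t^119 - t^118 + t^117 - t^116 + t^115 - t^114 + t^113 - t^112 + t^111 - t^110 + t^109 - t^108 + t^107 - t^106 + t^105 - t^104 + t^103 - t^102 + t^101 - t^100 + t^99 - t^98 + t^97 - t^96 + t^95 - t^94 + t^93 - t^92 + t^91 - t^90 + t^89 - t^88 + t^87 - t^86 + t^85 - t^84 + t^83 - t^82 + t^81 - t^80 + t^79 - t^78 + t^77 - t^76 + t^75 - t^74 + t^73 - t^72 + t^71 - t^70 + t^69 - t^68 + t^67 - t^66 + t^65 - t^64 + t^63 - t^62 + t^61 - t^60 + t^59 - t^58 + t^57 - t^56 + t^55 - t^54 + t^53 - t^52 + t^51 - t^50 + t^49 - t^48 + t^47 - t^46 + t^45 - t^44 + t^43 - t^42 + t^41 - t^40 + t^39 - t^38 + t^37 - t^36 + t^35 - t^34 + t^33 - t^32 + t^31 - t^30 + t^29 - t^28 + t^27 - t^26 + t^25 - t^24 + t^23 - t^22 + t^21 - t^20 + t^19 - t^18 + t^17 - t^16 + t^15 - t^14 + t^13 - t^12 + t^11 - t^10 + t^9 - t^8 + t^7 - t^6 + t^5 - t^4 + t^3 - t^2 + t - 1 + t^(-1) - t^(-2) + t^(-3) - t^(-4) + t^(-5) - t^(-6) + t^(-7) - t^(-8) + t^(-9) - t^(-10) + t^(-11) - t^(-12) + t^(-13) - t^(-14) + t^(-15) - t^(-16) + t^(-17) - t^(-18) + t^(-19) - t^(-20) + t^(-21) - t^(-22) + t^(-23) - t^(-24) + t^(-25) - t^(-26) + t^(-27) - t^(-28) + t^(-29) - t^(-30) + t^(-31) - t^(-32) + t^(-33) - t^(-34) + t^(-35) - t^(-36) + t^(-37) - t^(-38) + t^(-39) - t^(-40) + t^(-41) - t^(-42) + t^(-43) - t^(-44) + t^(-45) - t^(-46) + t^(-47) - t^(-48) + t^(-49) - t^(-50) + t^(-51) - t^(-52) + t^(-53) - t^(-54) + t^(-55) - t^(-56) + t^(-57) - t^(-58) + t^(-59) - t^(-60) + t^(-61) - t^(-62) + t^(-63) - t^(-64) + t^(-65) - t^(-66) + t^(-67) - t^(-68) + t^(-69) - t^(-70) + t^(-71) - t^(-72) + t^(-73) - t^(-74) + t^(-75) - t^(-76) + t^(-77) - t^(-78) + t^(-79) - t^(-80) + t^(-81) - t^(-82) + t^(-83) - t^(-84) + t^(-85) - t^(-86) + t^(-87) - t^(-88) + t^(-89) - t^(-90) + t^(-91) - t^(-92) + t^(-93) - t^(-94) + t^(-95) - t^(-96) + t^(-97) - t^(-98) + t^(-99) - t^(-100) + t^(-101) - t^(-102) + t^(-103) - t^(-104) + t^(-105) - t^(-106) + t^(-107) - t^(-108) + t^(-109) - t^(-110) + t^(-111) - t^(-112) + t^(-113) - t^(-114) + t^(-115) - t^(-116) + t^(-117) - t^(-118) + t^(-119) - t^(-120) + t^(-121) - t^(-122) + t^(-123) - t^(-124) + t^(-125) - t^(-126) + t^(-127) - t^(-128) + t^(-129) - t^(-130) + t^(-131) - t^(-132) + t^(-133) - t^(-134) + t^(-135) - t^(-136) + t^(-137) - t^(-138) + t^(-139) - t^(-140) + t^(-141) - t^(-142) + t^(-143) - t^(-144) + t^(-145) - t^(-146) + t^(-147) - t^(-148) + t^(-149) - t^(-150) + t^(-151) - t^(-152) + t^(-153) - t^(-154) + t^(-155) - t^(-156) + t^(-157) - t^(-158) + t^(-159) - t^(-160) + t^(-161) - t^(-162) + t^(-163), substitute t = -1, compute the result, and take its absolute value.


Step 1: The polynomial has 327 terms with alternating signs, exponents from 163 down to -163.
Step 2: Substitute t = -1. The i-th term has coefficient (-1)^i and exponent (m-i),
  so its value is (-1)^i * (-1)^(m-i) = (-1)^m = -1 for every i.
Step 3: All 327 terms equal -1, so Delta(-1) = 327 * (-1) = -327
Step 4: |Delta(-1)| = 327

327


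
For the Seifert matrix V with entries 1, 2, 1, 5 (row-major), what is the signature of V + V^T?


Step 1: V + V^T = [[2, 3], [3, 10]]
Step 2: trace = 12, det = 11
Step 3: Discriminant = 12^2 - 4*11 = 100
Step 4: Eigenvalues: 11, 1
Step 5: Signature = (# positive eigenvalues) - (# negative eigenvalues) = 2

2


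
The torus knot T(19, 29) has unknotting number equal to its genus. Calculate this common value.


For a torus knot T(p,q), both the unknotting number and genus equal (p-1)(q-1)/2.
= (19-1)(29-1)/2
= 18*28/2
= 504/2 = 252

252


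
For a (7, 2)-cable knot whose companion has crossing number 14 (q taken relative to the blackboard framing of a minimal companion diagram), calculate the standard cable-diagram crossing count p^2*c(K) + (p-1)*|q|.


Step 1: Each of the c(K) crossings of the companion diagram becomes p*p = p^2 crossings among the p parallel strands, and each of the |q| twists s_1 s_2 ... s_(p-1) adds (p-1) crossings.
  Crossings = p^2 * c(K) + (p-1)*|q|
Step 2: = 7^2 * 14 + (7-1)*2
Step 3: = 49*14 + 6*2
Step 4: = 686 + 12 = 698

698


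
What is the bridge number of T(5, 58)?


The bridge number of T(p,q) is min(p,q).
min(5, 58) = 5

5


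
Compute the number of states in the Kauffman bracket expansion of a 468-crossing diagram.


Each crossing contributes 2 choices (A-smoothing or B-smoothing).
Total states = 2^468 = 762145642166990290864647761179972242614403843424065222377723867096038022172794340849684107193235344521442121855812163792833978437326241529856

762145642166990290864647761179972242614403843424065222377723867096038022172794340849684107193235344521442121855812163792833978437326241529856


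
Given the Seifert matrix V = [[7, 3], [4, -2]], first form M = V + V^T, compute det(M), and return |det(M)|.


Step 1: Form V + V^T where V = [[7, 3], [4, -2]]
  V^T = [[7, 4], [3, -2]]
  V + V^T = [[14, 7], [7, -4]]
Step 2: det(V + V^T) = 14*(-4) - 7*7
  = -56 - 49 = -105
Step 3: Knot determinant = |det(V + V^T)| = |-105| = 105

105


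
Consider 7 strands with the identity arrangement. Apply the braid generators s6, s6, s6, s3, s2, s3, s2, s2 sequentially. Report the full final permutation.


Starting with identity [1, 2, 3, 4, 5, 6, 7].
Apply generators in sequence:
  After s6: [1, 2, 3, 4, 5, 7, 6]
  After s6: [1, 2, 3, 4, 5, 6, 7]
  After s6: [1, 2, 3, 4, 5, 7, 6]
  After s3: [1, 2, 4, 3, 5, 7, 6]
  After s2: [1, 4, 2, 3, 5, 7, 6]
  After s3: [1, 4, 3, 2, 5, 7, 6]
  After s2: [1, 3, 4, 2, 5, 7, 6]
  After s2: [1, 4, 3, 2, 5, 7, 6]
Final permutation: [1, 4, 3, 2, 5, 7, 6]

[1, 4, 3, 2, 5, 7, 6]


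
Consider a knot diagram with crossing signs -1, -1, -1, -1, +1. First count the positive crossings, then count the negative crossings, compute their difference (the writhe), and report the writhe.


Step 1: Count positive crossings (+1).
Positive crossings: 1
Step 2: Count negative crossings (-1).
Negative crossings: 4
Step 3: Writhe = (positive) - (negative)
w = 1 - 4 = -3
Step 4: |w| = 3, and w is negative

-3


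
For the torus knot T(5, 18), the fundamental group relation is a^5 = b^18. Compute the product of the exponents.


The relation is a^5 = b^18.
Product of exponents = 5 * 18
= 90

90


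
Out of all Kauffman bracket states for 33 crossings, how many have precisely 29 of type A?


We choose which 29 of 33 crossings get A-smoothings.
C(33, 29) = 33! / (29! * 4!)
= 40920

40920


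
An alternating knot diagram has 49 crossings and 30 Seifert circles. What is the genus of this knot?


For alternating knots, g = (c - s + 1)/2.
= (49 - 30 + 1)/2
= 20/2 = 10

10


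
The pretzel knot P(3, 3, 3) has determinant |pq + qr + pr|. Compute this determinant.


Step 1: Compute pq + qr + pr.
pq = 3*3 = 9
qr = 3*3 = 9
pr = 3*3 = 9
pq + qr + pr = 9 + 9 + 9 = 27
Step 2: Take absolute value.
det(P(3,3,3)) = |27| = 27

27


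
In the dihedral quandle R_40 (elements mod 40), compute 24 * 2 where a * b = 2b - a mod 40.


24 * 2 = 2*2 - 24 mod 40
= 4 - 24 mod 40
= -20 mod 40 = 20

20


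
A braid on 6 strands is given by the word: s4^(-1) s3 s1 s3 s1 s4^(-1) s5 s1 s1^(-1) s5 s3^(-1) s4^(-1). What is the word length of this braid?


The word length counts the number of generators (including inverses).
Listing each generator: s4^(-1), s3, s1, s3, s1, s4^(-1), s5, s1, s1^(-1), s5, s3^(-1), s4^(-1)
There are 12 generators in this braid word.

12


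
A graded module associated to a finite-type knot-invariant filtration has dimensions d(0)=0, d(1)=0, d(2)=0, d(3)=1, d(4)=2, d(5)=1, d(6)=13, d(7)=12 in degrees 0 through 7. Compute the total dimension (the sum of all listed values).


Total dimension = d(0) + d(1) + ... + d(7)
= 0 + 0 + 0 + 1 + 2 + 1 + 13 + 12
= 29

29


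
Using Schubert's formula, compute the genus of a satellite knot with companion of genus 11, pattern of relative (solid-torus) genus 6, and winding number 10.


Schubert: g(satellite) = g_rel(pattern) + |winding| * g(companion),
where g_rel(pattern) is the genus of the pattern relative to the solid torus.
= 6 + 10 * 11
= 6 + 110 = 116

116


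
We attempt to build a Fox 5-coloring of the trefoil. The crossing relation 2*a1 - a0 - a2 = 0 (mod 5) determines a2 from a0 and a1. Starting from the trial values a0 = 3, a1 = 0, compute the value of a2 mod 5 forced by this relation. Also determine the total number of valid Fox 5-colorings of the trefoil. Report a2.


Step 1: Apply the given crossing relation 2*a1 - a0 - a2 = 0 (mod 5).
  a2 = 2*a1 - a0 mod 5
  a2 = 2*0 - 3 mod 5
  a2 = 0 - 3 mod 5
  a2 = -3 mod 5 = 2
Step 2: The trefoil has determinant 3.
  Number of Fox p-colorings (p prime) is p^2 if p = 3, else p.
  Since 5 does not divide 3, only trivial (constant) colorings exist.
  (So the trial a0 = 3, a1 = 0 with a0 != a1 does NOT extend to a valid coloring of the whole trefoil: the other two crossing relations require 3*(a1 - a0) = 0 (mod 5), which fails.)
  Total colorings = 5
Step 3: a2 = 2, total Fox 5-colorings = 5

2


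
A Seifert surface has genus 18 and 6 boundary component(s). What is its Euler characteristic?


chi = 2 - 2g - b
= 2 - 2*18 - 6
= 2 - 36 - 6 = -40

-40


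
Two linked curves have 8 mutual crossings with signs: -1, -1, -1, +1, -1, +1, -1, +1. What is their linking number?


Step 1: Count positive crossings: 3
Step 2: Count negative crossings: 5
Step 3: Sum of signs = 3 - 5 = -2
Step 4: Linking number = sum/2 = -2/2 = -1

-1


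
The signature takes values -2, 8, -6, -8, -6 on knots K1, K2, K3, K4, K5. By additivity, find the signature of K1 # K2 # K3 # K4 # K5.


The signature is additive under connected sum.
signature(K1 # K2 # K3 # K4 # K5) = (-2) + (8) + (-6) + (-8) + (-6)
= -14

-14


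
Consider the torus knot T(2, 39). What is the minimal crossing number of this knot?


For a torus knot T(p, q) with gcd(p,q)=1,
the crossing number is min(p*(q-1), q*(p-1)).
p*(q-1) = 2*38 = 76
q*(p-1) = 39*1 = 39
min(76, 39) = 39

39


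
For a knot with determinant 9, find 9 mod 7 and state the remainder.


Step 1: A knot is p-colorable if and only if p divides its determinant.
Step 2: Compute 9 mod 7.
9 = 1 * 7 + 2
Step 3: 9 mod 7 = 2
Step 4: The knot is 7-colorable: no

2


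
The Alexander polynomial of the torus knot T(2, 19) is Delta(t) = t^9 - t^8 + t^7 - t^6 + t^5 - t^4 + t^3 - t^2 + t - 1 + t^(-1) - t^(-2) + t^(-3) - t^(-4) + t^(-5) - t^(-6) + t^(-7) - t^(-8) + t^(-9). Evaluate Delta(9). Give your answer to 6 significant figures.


Substituting t = 9 into Delta(t) = t^9 - t^8 + t^7 - t^6 + t^5 - t^4 + t^3 - t^2 + t - 1 + t^(-1) - t^(-2) + t^(-3) - t^(-4) + t^(-5) - t^(-6) + t^(-7) - t^(-8) + t^(-9):
Term values: (387420489) + (-43046721) + (4782969) + (-531441) + (59049) + (-6561) + (729) + (-81) + (9) + (-1) + (0.111111) + (-0.0123457) + (0.00137174) + (-0.000152416) + (1.69351e-05) + (-1.88168e-06) + (2.09075e-07) + (-2.32306e-08) + (2.58117e-09)
Sum = 348678440.1
Rounded to 6 significant figures: 3.48678e+08

3.48678e+08


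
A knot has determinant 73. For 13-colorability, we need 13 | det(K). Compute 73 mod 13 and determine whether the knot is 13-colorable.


Step 1: A knot is p-colorable if and only if p divides its determinant.
Step 2: Compute 73 mod 13.
73 = 5 * 13 + 8
Step 3: 73 mod 13 = 8
Step 4: The knot is 13-colorable: no

8


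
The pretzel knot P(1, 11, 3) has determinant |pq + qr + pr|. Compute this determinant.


Step 1: Compute pq + qr + pr.
pq = 1*11 = 11
qr = 11*3 = 33
pr = 1*3 = 3
pq + qr + pr = 11 + 33 + 3 = 47
Step 2: Take absolute value.
det(P(1,11,3)) = |47| = 47

47


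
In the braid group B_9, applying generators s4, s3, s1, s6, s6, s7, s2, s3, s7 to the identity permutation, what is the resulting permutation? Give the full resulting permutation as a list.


Starting with identity [1, 2, 3, 4, 5, 6, 7, 8, 9].
Apply generators in sequence:
  After s4: [1, 2, 3, 5, 4, 6, 7, 8, 9]
  After s3: [1, 2, 5, 3, 4, 6, 7, 8, 9]
  After s1: [2, 1, 5, 3, 4, 6, 7, 8, 9]
  After s6: [2, 1, 5, 3, 4, 7, 6, 8, 9]
  After s6: [2, 1, 5, 3, 4, 6, 7, 8, 9]
  After s7: [2, 1, 5, 3, 4, 6, 8, 7, 9]
  After s2: [2, 5, 1, 3, 4, 6, 8, 7, 9]
  After s3: [2, 5, 3, 1, 4, 6, 8, 7, 9]
  After s7: [2, 5, 3, 1, 4, 6, 7, 8, 9]
Final permutation: [2, 5, 3, 1, 4, 6, 7, 8, 9]

[2, 5, 3, 1, 4, 6, 7, 8, 9]


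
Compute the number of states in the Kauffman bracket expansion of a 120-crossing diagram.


Each crossing contributes 2 choices (A-smoothing or B-smoothing).
Total states = 2^120 = 1329227995784915872903807060280344576

1329227995784915872903807060280344576


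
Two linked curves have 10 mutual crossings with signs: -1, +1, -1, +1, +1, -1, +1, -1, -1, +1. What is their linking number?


Step 1: Count positive crossings: 5
Step 2: Count negative crossings: 5
Step 3: Sum of signs = 5 - 5 = 0
Step 4: Linking number = sum/2 = 0/2 = 0

0


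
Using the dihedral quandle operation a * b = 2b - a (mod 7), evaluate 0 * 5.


0 * 5 = 2*5 - 0 mod 7
= 10 - 0 mod 7
= 10 mod 7 = 3

3


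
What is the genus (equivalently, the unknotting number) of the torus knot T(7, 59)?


For a torus knot T(p,q), both the unknotting number and genus equal (p-1)(q-1)/2.
= (7-1)(59-1)/2
= 6*58/2
= 348/2 = 174

174


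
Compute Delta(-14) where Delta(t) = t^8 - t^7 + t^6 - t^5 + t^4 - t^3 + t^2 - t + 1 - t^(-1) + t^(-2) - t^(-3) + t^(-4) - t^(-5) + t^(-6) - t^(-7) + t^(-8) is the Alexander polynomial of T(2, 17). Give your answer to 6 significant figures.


Substituting t = -14 into Delta(t) = t^8 - t^7 + t^6 - t^5 + t^4 - t^3 + t^2 - t + 1 - t^(-1) + t^(-2) - t^(-3) + t^(-4) - t^(-5) + t^(-6) - t^(-7) + t^(-8):
Term values: (1475789056) + (105413504) + (7529536) + (537824) + (38416) + (2744) + (196) + (14) + (1) + (0.0714286) + (0.00510204) + (0.000364431) + (2.60308e-05) + (1.85934e-06) + (1.3281e-07) + (9.48645e-09) + (6.77604e-10)
Sum = 1589311291
Rounded to 6 significant figures: 1.58931e+09

1.58931e+09


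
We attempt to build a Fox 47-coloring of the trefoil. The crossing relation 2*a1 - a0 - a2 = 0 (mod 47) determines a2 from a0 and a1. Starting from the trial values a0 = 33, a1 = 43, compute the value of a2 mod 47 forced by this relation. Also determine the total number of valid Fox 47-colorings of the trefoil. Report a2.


Step 1: Apply the given crossing relation 2*a1 - a0 - a2 = 0 (mod 47).
  a2 = 2*a1 - a0 mod 47
  a2 = 2*43 - 33 mod 47
  a2 = 86 - 33 mod 47
  a2 = 53 mod 47 = 6
Step 2: The trefoil has determinant 3.
  Number of Fox p-colorings (p prime) is p^2 if p = 3, else p.
  Since 47 does not divide 3, only trivial (constant) colorings exist.
  (So the trial a0 = 33, a1 = 43 with a0 != a1 does NOT extend to a valid coloring of the whole trefoil: the other two crossing relations require 3*(a1 - a0) = 0 (mod 47), which fails.)
  Total colorings = 47
Step 3: a2 = 6, total Fox 47-colorings = 47

6


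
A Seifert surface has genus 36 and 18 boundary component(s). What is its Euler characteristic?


chi = 2 - 2g - b
= 2 - 2*36 - 18
= 2 - 72 - 18 = -88

-88


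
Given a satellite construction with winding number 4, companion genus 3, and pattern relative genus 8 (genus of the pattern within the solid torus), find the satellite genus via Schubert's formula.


Schubert: g(satellite) = g_rel(pattern) + |winding| * g(companion),
where g_rel(pattern) is the genus of the pattern relative to the solid torus.
= 8 + 4 * 3
= 8 + 12 = 20

20


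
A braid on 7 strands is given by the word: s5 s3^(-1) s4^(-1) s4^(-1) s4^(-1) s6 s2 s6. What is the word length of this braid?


The word length counts the number of generators (including inverses).
Listing each generator: s5, s3^(-1), s4^(-1), s4^(-1), s4^(-1), s6, s2, s6
There are 8 generators in this braid word.

8
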